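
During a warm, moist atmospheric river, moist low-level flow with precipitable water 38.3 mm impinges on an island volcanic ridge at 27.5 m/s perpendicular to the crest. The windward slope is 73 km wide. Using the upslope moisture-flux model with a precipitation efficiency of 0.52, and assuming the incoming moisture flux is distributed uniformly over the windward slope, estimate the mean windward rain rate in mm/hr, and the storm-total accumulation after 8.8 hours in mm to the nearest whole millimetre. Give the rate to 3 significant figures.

R ≈ 27.0 mm/hr; total ≈ 238 mm

Incoming column moisture flux per unit ridge length: F = V × PW = 27.5 × 38.3 = 1053.25 mm·m/s.
Spread over the 73 km slope with efficiency ε = 0.52: R = ε·F/W = 0.52 × 1053.25 / 73000 m = 7.503e-03 mm/s.
R = 7.503e-03 × 3600 = 27.0 mm/hr.
Over 8.8 h: total = 27.0 × 8.8 = 237.6 ≈ 238 mm.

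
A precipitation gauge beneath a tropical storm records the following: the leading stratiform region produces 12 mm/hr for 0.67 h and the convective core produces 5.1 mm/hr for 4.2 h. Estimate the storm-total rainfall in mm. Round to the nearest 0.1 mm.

Total = Σ Rᵢ Δtᵢ = 12 × 0.67 + 5.1 × 4.2
      = 8.04 + 21.42 = 29.5 mm.

total ≈ 29.5 mm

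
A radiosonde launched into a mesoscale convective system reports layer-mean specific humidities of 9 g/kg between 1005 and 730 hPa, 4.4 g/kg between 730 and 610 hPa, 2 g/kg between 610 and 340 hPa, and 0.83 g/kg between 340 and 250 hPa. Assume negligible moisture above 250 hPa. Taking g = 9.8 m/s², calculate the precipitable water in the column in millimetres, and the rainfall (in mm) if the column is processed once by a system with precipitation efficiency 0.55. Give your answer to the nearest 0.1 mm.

PW ≈ 36.9 mm; rainfall ≈ 20.3 mm

Precipitable water is the column-integrated vapour mass per unit area: PW = (1/g) Σ q̄ Δp, with q in kg/kg and Δp in Pa (1 kg/m² of water = 1 mm).
Layer 1005–730 hPa: Δp = 275 hPa = 27500 Pa, q̄ = 0.009 kg/kg → 0.009 × 27500 / 9.8 = 25.26 mm
Layer 730–610 hPa: Δp = 120 hPa = 12000 Pa, q̄ = 0.0044 kg/kg → 0.0044 × 12000 / 9.8 = 5.39 mm
Layer 610–340 hPa: Δp = 270 hPa = 27000 Pa, q̄ = 0.002 kg/kg → 0.002 × 27000 / 9.8 = 5.51 mm
Layer 340–250 hPa: Δp = 90 hPa = 9000 Pa, q̄ = 0.00083 kg/kg → 0.00083 × 9000 / 9.8 = 0.76 mm
PW = 25.26 + 5.39 + 5.51 + 0.76 = 36.92 ≈ 36.9 mm.
Rainfall = ε × PW = 0.55 × 36.9 = 20.3 mm.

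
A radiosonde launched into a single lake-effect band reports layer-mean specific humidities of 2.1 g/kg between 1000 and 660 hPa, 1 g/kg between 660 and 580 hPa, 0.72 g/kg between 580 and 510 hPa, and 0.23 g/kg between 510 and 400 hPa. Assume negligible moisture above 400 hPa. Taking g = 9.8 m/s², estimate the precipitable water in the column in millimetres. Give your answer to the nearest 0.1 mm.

Precipitable water is the column-integrated vapour mass per unit area: PW = (1/g) Σ q̄ Δp, with q in kg/kg and Δp in Pa (1 kg/m² of water = 1 mm).
Layer 1000–660 hPa: Δp = 340 hPa = 34000 Pa, q̄ = 0.0021 kg/kg → 0.0021 × 34000 / 9.8 = 7.29 mm
Layer 660–580 hPa: Δp = 80 hPa = 8000 Pa, q̄ = 0.001 kg/kg → 0.001 × 8000 / 9.8 = 0.82 mm
Layer 580–510 hPa: Δp = 70 hPa = 7000 Pa, q̄ = 0.00072 kg/kg → 0.00072 × 7000 / 9.8 = 0.51 mm
Layer 510–400 hPa: Δp = 110 hPa = 11000 Pa, q̄ = 0.00023 kg/kg → 0.00023 × 11000 / 9.8 = 0.26 mm
PW = 7.29 + 0.82 + 0.51 + 0.26 = 8.88 ≈ 8.9 mm.

PW ≈ 8.9 mm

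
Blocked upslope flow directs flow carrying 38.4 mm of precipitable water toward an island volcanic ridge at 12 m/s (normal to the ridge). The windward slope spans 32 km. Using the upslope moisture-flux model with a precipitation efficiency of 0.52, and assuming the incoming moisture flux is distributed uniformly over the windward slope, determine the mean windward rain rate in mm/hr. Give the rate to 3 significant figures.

R ≈ 27.0 mm/hr

Incoming column moisture flux per unit ridge length: F = V × PW = 12 × 38.4 = 460.8 mm·m/s.
Spread over the 32 km slope with efficiency ε = 0.52: R = ε·F/W = 0.52 × 460.8 / 32000 m = 7.488e-03 mm/s.
R = 7.488e-03 × 3600 = 27.0 mm/hr.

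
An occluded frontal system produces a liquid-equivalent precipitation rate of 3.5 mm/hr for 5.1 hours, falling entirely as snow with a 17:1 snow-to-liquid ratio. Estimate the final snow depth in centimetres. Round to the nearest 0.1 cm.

Liquid-equivalent depth = 3.5 × 5.1 = 17.85 mm.
Snow depth = 17.85 mm × 17 = 303.45 mm = 30.3 cm.

snow depth ≈ 30.3 cm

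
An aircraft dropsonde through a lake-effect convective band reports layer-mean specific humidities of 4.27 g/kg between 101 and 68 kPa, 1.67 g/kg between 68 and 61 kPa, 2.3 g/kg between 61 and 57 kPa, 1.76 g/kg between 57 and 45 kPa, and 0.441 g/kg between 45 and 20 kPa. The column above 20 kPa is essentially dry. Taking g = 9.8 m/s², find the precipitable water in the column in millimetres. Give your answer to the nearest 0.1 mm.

PW ≈ 19.8 mm

Precipitable water is the column-integrated vapour mass per unit area: PW = (1/g) Σ q̄ Δp, with q in kg/kg and Δp in Pa (1 kg/m² of water = 1 mm).
Layer 101–68 kPa: Δp = 330 hPa = 33000 Pa, q̄ = 0.00427 kg/kg → 0.00427 × 33000 / 9.8 = 14.38 mm
Layer 68–61 kPa: Δp = 70 hPa = 7000 Pa, q̄ = 0.00167 kg/kg → 0.00167 × 7000 / 9.8 = 1.19 mm
Layer 61–57 kPa: Δp = 40 hPa = 4000 Pa, q̄ = 0.0023 kg/kg → 0.0023 × 4000 / 9.8 = 0.94 mm
Layer 57–45 kPa: Δp = 120 hPa = 12000 Pa, q̄ = 0.00176 kg/kg → 0.00176 × 12000 / 9.8 = 2.16 mm
Layer 45–20 kPa: Δp = 250 hPa = 25000 Pa, q̄ = 0.000441 kg/kg → 0.000441 × 25000 / 9.8 = 1.12 mm
PW = 14.38 + 1.19 + 0.94 + 2.16 + 1.12 = 19.79 ≈ 19.8 mm.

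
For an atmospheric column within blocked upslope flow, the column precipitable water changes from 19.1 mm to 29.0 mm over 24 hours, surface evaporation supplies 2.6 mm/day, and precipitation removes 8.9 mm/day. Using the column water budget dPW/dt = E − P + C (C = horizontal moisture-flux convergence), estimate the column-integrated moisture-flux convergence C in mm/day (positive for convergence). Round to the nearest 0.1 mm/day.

C ≈ 16.2 mm/day

dPW/dt = (29.0 − 19.1) mm / (24/24 day) = +9.900 mm/day.
C = dPW/dt − E + P = (+9.900) − 2.6 + 8.9 = 16.2 mm/day.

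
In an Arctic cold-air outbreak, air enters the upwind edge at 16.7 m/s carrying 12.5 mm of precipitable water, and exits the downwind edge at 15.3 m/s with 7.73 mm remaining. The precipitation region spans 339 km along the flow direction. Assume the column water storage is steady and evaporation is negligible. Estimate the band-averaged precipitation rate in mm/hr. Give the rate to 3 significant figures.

Column moisture flux per unit crosswind length is F = V × PW.
Inflow: F_in = 16.7 × 12.5 = 208.75 mm·m/s
Outflow: F_out = 15.3 × 7.73 = 118.269 mm·m/s
Steady-state rate R = (F_in − F_out)/L = (208.75 − 118.269) / 339000 m = 2.669e-04 mm/s.
R = 2.669e-04 × 3600 = 0.961 mm/hr.

R ≈ 0.961 mm/hr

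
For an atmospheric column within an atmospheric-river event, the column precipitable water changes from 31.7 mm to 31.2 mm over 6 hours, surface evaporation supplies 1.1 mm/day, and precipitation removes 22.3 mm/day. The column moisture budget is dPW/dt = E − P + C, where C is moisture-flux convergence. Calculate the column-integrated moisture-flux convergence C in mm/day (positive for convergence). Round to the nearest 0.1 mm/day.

dPW/dt = (31.2 − 31.7) mm / (6/24 day) = -2.000 mm/day.
C = dPW/dt − E + P = (-2.000) − 1.1 + 22.3 = 19.2 mm/day.

C ≈ 19.2 mm/day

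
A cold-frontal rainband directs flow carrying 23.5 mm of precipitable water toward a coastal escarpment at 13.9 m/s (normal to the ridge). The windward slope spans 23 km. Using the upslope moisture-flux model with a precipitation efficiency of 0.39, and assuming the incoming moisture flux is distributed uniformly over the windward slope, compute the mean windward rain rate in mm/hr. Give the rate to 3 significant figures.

R ≈ 19.9 mm/hr

Incoming column moisture flux per unit ridge length: F = V × PW = 13.9 × 23.5 = 326.65 mm·m/s.
Spread over the 23 km slope with efficiency ε = 0.39: R = ε·F/W = 0.39 × 326.65 / 23000 m = 5.539e-03 mm/s.
R = 5.539e-03 × 3600 = 19.9 mm/hr.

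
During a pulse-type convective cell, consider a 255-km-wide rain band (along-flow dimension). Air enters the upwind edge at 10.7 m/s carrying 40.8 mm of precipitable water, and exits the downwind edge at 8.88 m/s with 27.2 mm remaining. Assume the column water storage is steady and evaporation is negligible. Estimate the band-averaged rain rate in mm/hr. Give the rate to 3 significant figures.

R ≈ 2.75 mm/hr

Column moisture flux per unit crosswind length is F = V × PW.
Inflow: F_in = 10.7 × 40.8 = 436.56 mm·m/s
Outflow: F_out = 8.88 × 27.2 = 241.536 mm·m/s
Steady-state rate R = (F_in − F_out)/L = (436.56 − 241.536) / 255000 m = 7.648e-04 mm/s.
R = 7.648e-04 × 3600 = 2.75 mm/hr.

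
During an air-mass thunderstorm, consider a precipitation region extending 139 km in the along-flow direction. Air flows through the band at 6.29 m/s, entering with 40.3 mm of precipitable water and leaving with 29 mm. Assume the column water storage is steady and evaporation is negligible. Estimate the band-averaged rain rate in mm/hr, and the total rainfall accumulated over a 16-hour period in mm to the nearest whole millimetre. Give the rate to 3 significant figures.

Column moisture flux per unit crosswind length is F = V × PW.
Inflow: F_in = 6.29 × 40.3 = 253.487 mm·m/s
Outflow: F_out = 6.29 × 29 = 182.41 mm·m/s
Steady-state rate R = (F_in − F_out)/L = (253.487 − 182.41) / 139000 m = 5.113e-04 mm/s.
R = 5.113e-04 × 3600 = 1.84 mm/hr.
Over 16 h: total = 1.84 × 16 = 29.44 ≈ 29 mm.

R ≈ 1.84 mm/hr; total ≈ 29 mm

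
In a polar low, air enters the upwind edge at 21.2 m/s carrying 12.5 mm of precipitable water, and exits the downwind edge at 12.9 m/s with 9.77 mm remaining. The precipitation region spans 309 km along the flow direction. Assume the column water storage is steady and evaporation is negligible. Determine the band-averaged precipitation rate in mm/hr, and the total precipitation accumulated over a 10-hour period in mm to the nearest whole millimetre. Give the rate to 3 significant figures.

Column moisture flux per unit crosswind length is F = V × PW.
Inflow: F_in = 21.2 × 12.5 = 265 mm·m/s
Outflow: F_out = 12.9 × 9.77 = 126.033 mm·m/s
Steady-state rate R = (F_in − F_out)/L = (265 − 126.033) / 309000 m = 4.497e-04 mm/s.
R = 4.497e-04 × 3600 = 1.62 mm/hr.
Over 10 h: total = 1.62 × 10 = 16.2 ≈ 16 mm.

R ≈ 1.62 mm/hr; total ≈ 16 mm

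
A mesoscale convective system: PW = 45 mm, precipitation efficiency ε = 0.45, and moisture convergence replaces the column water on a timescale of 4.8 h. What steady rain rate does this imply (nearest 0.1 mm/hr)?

R ≈ 4.2 mm/hr

Each overturning extracts ε × PW = 0.45 × 45 = 20.25 mm.
Rate = ε·PW / τ = 20.25 / 4.8 h = 4.2 mm/hr.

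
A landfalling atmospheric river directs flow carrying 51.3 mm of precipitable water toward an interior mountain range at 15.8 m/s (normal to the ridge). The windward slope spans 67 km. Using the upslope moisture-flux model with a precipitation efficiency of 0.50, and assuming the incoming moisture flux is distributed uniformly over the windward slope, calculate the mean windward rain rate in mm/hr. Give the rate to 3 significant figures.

R ≈ 21.8 mm/hr

Incoming column moisture flux per unit ridge length: F = V × PW = 15.8 × 51.3 = 810.54 mm·m/s.
Spread over the 67 km slope with efficiency ε = 0.50: R = ε·F/W = 0.50 × 810.54 / 67000 m = 6.049e-03 mm/s.
R = 6.049e-03 × 3600 = 21.8 mm/hr.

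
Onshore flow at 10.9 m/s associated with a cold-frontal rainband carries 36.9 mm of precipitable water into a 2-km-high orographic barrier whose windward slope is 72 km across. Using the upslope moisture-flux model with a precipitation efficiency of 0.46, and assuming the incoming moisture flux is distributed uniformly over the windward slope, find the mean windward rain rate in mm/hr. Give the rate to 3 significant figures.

Incoming column moisture flux per unit ridge length: F = V × PW = 10.9 × 36.9 = 402.21 mm·m/s.
Spread over the 72 km slope with efficiency ε = 0.46: R = ε·F/W = 0.46 × 402.21 / 72000 m = 2.570e-03 mm/s.
R = 2.570e-03 × 3600 = 9.25 mm/hr.

R ≈ 9.25 mm/hr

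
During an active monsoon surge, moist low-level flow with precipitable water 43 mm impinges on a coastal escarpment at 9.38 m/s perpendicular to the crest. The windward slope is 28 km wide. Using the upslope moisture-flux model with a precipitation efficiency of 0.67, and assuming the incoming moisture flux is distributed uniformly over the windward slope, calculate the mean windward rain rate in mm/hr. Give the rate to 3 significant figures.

Incoming column moisture flux per unit ridge length: F = V × PW = 9.38 × 43 = 403.34 mm·m/s.
Spread over the 28 km slope with efficiency ε = 0.67: R = ε·F/W = 0.67 × 403.34 / 28000 m = 9.651e-03 mm/s.
R = 9.651e-03 × 3600 = 34.7 mm/hr.

R ≈ 34.7 mm/hr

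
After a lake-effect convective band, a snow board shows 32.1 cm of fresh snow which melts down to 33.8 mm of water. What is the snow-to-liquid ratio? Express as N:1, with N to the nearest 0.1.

Ratio = snow depth / SWE = 321 mm / 33.8 mm = 9.5, i.e. 9.5:1.

ratio ≈ 9.5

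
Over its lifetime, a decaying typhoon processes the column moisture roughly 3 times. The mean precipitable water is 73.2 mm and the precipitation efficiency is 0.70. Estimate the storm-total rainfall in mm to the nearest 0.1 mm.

rainfall ≈ 153.7 mm

Each cycle deposits ε × PW = 0.70 × 73.2 = 51.24 mm.
Over 3 cycles: 3 × 51.24 = 153.7 mm.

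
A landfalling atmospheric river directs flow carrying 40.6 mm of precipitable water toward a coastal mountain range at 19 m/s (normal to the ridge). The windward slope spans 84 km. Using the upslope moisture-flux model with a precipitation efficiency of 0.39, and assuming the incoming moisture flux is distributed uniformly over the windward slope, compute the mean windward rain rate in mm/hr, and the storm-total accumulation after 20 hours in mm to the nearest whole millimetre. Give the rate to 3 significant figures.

R ≈ 12.9 mm/hr; total ≈ 258 mm

Incoming column moisture flux per unit ridge length: F = V × PW = 19 × 40.6 = 771.4 mm·m/s.
Spread over the 84 km slope with efficiency ε = 0.39: R = ε·F/W = 0.39 × 771.4 / 84000 m = 3.582e-03 mm/s.
R = 3.582e-03 × 3600 = 12.9 mm/hr.
Over 20 h: total = 12.9 × 20 = 258 mm.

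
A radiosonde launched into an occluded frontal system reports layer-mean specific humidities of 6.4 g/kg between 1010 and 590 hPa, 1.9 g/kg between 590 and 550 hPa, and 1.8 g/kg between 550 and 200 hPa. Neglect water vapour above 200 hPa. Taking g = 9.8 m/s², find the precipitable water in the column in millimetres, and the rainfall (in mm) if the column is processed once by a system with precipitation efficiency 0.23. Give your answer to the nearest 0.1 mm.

PW ≈ 34.6 mm; rainfall ≈ 8.0 mm

Precipitable water is the column-integrated vapour mass per unit area: PW = (1/g) Σ q̄ Δp, with q in kg/kg and Δp in Pa (1 kg/m² of water = 1 mm).
Layer 1010–590 hPa: Δp = 420 hPa = 42000 Pa, q̄ = 0.0064 kg/kg → 0.0064 × 42000 / 9.8 = 27.43 mm
Layer 590–550 hPa: Δp = 40 hPa = 4000 Pa, q̄ = 0.0019 kg/kg → 0.0019 × 4000 / 9.8 = 0.78 mm
Layer 550–200 hPa: Δp = 350 hPa = 35000 Pa, q̄ = 0.0018 kg/kg → 0.0018 × 35000 / 9.8 = 6.43 mm
PW = 27.43 + 0.78 + 6.43 = 34.64 ≈ 34.6 mm.
Rainfall = ε × PW = 0.23 × 34.6 = 8.0 mm.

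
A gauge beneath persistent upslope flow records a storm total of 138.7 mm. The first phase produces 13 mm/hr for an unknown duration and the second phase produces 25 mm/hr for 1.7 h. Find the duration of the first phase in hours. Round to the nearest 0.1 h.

Known phases: 25 × 1.7 = 42.5 mm.
Remaining depth = 138.7 − 42.5 = 96.2 mm.
Duration = 96.2 / 13 = 7.4 h.

duration ≈ 7.4 h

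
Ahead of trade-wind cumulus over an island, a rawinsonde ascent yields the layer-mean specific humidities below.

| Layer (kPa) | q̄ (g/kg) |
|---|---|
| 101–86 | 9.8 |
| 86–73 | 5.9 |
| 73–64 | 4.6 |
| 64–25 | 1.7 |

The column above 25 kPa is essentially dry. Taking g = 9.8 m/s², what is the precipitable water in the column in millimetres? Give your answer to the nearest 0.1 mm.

PW ≈ 33.8 mm

Precipitable water is the column-integrated vapour mass per unit area: PW = (1/g) Σ q̄ Δp, with q in kg/kg and Δp in Pa (1 kg/m² of water = 1 mm).
Layer 101–86 kPa: Δp = 150 hPa = 15000 Pa, q̄ = 0.0098 kg/kg → 0.0098 × 15000 / 9.8 = 15.00 mm
Layer 86–73 kPa: Δp = 130 hPa = 13000 Pa, q̄ = 0.0059 kg/kg → 0.0059 × 13000 / 9.8 = 7.83 mm
Layer 73–64 kPa: Δp = 90 hPa = 9000 Pa, q̄ = 0.0046 kg/kg → 0.0046 × 9000 / 9.8 = 4.22 mm
Layer 64–25 kPa: Δp = 390 hPa = 39000 Pa, q̄ = 0.0017 kg/kg → 0.0017 × 39000 / 9.8 = 6.77 mm
PW = 15.00 + 7.83 + 4.22 + 6.77 = 33.82 ≈ 33.8 mm.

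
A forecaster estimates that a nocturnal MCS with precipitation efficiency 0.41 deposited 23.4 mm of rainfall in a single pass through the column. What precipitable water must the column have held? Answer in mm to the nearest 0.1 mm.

PW = rainfall / ε = 23.4 / 0.41 = 57.1 mm.

PW ≈ 57.1 mm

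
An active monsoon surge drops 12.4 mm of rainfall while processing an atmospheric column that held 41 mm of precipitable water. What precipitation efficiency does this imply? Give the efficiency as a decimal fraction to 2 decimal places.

ε ≈ 0.30

ε = rainfall / PW = 12.4 / 41 = 0.30.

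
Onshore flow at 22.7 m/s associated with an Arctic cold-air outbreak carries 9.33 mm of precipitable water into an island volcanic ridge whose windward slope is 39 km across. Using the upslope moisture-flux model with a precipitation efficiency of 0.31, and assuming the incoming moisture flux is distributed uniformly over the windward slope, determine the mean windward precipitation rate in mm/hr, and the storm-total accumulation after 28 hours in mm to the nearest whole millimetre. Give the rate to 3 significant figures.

Incoming column moisture flux per unit ridge length: F = V × PW = 22.7 × 9.33 = 211.791 mm·m/s.
Spread over the 39 km slope with efficiency ε = 0.31: R = ε·F/W = 0.31 × 211.791 / 39000 m = 1.683e-03 mm/s.
R = 1.683e-03 × 3600 = 6.06 mm/hr.
Over 28 h: total = 6.06 × 28 = 169.68 ≈ 170 mm.

R ≈ 6.06 mm/hr; total ≈ 170 mm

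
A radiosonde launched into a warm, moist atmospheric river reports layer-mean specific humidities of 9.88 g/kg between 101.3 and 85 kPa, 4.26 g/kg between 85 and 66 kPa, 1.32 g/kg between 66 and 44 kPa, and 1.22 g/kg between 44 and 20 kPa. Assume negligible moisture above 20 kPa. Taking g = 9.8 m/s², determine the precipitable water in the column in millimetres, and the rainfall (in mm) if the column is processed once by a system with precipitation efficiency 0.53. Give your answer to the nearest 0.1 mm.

Precipitable water is the column-integrated vapour mass per unit area: PW = (1/g) Σ q̄ Δp, with q in kg/kg and Δp in Pa (1 kg/m² of water = 1 mm).
Layer 101.3–85 kPa: Δp = 163 hPa = 16300 Pa, q̄ = 0.00988 kg/kg → 0.00988 × 16300 / 9.8 = 16.43 mm
Layer 85–66 kPa: Δp = 190 hPa = 19000 Pa, q̄ = 0.00426 kg/kg → 0.00426 × 19000 / 9.8 = 8.26 mm
Layer 66–44 kPa: Δp = 220 hPa = 22000 Pa, q̄ = 0.00132 kg/kg → 0.00132 × 22000 / 9.8 = 2.96 mm
Layer 44–20 kPa: Δp = 240 hPa = 24000 Pa, q̄ = 0.00122 kg/kg → 0.00122 × 24000 / 9.8 = 2.99 mm
PW = 16.43 + 8.26 + 2.96 + 2.99 = 30.64 ≈ 30.6 mm.
Rainfall = ε × PW = 0.53 × 30.6 = 16.2 mm.

PW ≈ 30.6 mm; rainfall ≈ 16.2 mm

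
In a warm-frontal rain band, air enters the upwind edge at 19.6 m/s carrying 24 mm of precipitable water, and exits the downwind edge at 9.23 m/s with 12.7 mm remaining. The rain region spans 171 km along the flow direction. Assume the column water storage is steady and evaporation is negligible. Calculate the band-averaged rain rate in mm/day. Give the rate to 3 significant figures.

R ≈ 178 mm/day

Column moisture flux per unit crosswind length is F = V × PW.
Inflow: F_in = 19.6 × 24 = 470.4 mm·m/s
Outflow: F_out = 9.23 × 12.7 = 117.221 mm·m/s
Steady-state rate R = (F_in − F_out)/L = (470.4 − 117.221) / 171000 m = 2.065e-03 mm/s.
R = 2.065e-03 × 3600 × 24 = 178 mm/day.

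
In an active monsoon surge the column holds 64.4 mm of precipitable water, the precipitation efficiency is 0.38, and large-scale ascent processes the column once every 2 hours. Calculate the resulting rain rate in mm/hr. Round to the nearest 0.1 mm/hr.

Each overturning extracts ε × PW = 0.38 × 64.4 = 24.472 mm.
Rate = ε·PW / τ = 24.472 / 2 h = 12.2 mm/hr.

R ≈ 12.2 mm/hr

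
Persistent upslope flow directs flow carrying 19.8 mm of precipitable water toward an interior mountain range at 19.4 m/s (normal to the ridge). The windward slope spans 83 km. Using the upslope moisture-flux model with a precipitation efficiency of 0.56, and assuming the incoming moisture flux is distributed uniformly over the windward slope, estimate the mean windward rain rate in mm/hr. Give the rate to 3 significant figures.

Incoming column moisture flux per unit ridge length: F = V × PW = 19.4 × 19.8 = 384.12 mm·m/s.
Spread over the 83 km slope with efficiency ε = 0.56: R = ε·F/W = 0.56 × 384.12 / 83000 m = 2.592e-03 mm/s.
R = 2.592e-03 × 3600 = 9.33 mm/hr.

R ≈ 9.33 mm/hr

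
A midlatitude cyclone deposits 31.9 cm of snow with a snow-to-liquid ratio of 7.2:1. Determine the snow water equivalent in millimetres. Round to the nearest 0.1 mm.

SWE = snow depth / ratio = 31.9 cm / 7.2 = 4.431 cm = 44.3 mm.

SWE ≈ 44.3 mm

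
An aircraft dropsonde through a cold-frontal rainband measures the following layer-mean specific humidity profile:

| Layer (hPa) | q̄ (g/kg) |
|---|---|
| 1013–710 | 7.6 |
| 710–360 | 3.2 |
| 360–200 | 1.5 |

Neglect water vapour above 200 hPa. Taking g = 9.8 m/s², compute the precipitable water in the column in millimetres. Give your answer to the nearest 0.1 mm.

PW ≈ 37.4 mm

Precipitable water is the column-integrated vapour mass per unit area: PW = (1/g) Σ q̄ Δp, with q in kg/kg and Δp in Pa (1 kg/m² of water = 1 mm).
Layer 1013–710 hPa: Δp = 303 hPa = 30300 Pa, q̄ = 0.0076 kg/kg → 0.0076 × 30300 / 9.8 = 23.50 mm
Layer 710–360 hPa: Δp = 350 hPa = 35000 Pa, q̄ = 0.0032 kg/kg → 0.0032 × 35000 / 9.8 = 11.43 mm
Layer 360–200 hPa: Δp = 160 hPa = 16000 Pa, q̄ = 0.0015 kg/kg → 0.0015 × 16000 / 9.8 = 2.45 mm
PW = 23.50 + 11.43 + 2.45 = 37.38 ≈ 37.4 mm.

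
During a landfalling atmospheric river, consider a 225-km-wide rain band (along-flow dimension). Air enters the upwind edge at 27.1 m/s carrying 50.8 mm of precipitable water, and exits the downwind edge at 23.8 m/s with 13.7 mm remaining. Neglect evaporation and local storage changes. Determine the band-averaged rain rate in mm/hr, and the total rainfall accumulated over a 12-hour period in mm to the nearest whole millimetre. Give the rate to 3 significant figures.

Column moisture flux per unit crosswind length is F = V × PW.
Inflow: F_in = 27.1 × 50.8 = 1376.68 mm·m/s
Outflow: F_out = 23.8 × 13.7 = 326.06 mm·m/s
Steady-state rate R = (F_in − F_out)/L = (1376.68 − 326.06) / 225000 m = 4.669e-03 mm/s.
R = 4.669e-03 × 3600 = 16.8 mm/hr.
Over 12 h: total = 16.8 × 12 = 201.6 ≈ 202 mm.

R ≈ 16.8 mm/hr; total ≈ 202 mm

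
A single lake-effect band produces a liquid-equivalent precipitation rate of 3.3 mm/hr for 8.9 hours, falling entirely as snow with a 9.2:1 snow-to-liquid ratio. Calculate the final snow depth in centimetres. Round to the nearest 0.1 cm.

snow depth ≈ 27.0 cm

Liquid-equivalent depth = 3.3 × 8.9 = 29.37 mm.
Snow depth = 29.37 mm × 9.2 = 270.204 mm = 27.0 cm.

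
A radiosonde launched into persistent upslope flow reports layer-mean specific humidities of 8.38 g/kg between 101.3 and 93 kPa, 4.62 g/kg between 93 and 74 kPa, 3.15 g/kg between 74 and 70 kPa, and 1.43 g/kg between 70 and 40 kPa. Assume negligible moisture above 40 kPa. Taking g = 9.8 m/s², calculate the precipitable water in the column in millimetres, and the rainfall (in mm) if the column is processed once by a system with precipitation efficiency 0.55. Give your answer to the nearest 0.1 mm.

Precipitable water is the column-integrated vapour mass per unit area: PW = (1/g) Σ q̄ Δp, with q in kg/kg and Δp in Pa (1 kg/m² of water = 1 mm).
Layer 101.3–93 kPa: Δp = 83 hPa = 8300 Pa, q̄ = 0.00838 kg/kg → 0.00838 × 8300 / 9.8 = 7.10 mm
Layer 93–74 kPa: Δp = 190 hPa = 19000 Pa, q̄ = 0.00462 kg/kg → 0.00462 × 19000 / 9.8 = 8.96 mm
Layer 74–70 kPa: Δp = 40 hPa = 4000 Pa, q̄ = 0.00315 kg/kg → 0.00315 × 4000 / 9.8 = 1.29 mm
Layer 70–40 kPa: Δp = 300 hPa = 30000 Pa, q̄ = 0.00143 kg/kg → 0.00143 × 30000 / 9.8 = 4.38 mm
PW = 7.10 + 8.96 + 1.29 + 4.38 = 21.73 ≈ 21.7 mm.
Rainfall = ε × PW = 0.55 × 21.7 = 11.9 mm.

PW ≈ 21.7 mm; rainfall ≈ 11.9 mm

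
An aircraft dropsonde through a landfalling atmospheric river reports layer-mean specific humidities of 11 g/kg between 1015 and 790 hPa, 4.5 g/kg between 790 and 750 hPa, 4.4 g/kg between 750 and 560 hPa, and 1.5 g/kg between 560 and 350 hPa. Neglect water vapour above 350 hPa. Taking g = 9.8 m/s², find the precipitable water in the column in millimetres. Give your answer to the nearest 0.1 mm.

Precipitable water is the column-integrated vapour mass per unit area: PW = (1/g) Σ q̄ Δp, with q in kg/kg and Δp in Pa (1 kg/m² of water = 1 mm).
Layer 1015–790 hPa: Δp = 225 hPa = 22500 Pa, q̄ = 0.011 kg/kg → 0.011 × 22500 / 9.8 = 25.26 mm
Layer 790–750 hPa: Δp = 40 hPa = 4000 Pa, q̄ = 0.0045 kg/kg → 0.0045 × 4000 / 9.8 = 1.84 mm
Layer 750–560 hPa: Δp = 190 hPa = 19000 Pa, q̄ = 0.0044 kg/kg → 0.0044 × 19000 / 9.8 = 8.53 mm
Layer 560–350 hPa: Δp = 210 hPa = 21000 Pa, q̄ = 0.0015 kg/kg → 0.0015 × 21000 / 9.8 = 3.21 mm
PW = 25.26 + 1.84 + 8.53 + 3.21 = 38.84 ≈ 38.8 mm.

PW ≈ 38.8 mm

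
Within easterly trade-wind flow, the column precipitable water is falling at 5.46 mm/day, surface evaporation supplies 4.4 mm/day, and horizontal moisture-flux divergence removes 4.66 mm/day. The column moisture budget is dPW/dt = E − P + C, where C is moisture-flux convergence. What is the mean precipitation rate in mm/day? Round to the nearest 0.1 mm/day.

P ≈ 5.2 mm/day

dPW/dt = -5.46 mm/day.
P = E + C − dPW/dt = 4.4 + (-4.66) − (-5.46) = 5.2 mm/day.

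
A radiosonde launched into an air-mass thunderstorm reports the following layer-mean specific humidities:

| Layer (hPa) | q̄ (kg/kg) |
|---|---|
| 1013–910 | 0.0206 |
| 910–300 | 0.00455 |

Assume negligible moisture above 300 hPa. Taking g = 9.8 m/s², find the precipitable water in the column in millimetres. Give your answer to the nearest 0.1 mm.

PW ≈ 50.0 mm

Precipitable water is the column-integrated vapour mass per unit area: PW = (1/g) Σ q̄ Δp, with q in kg/kg and Δp in Pa (1 kg/m² of water = 1 mm).
Layer 1013–910 hPa: Δp = 103 hPa = 10300 Pa, q̄ = 0.0206 kg/kg → 0.0206 × 10300 / 9.8 = 21.65 mm
Layer 910–300 hPa: Δp = 610 hPa = 61000 Pa, q̄ = 0.00455 kg/kg → 0.00455 × 61000 / 9.8 = 28.32 mm
PW = 21.65 + 28.32 = 49.97 ≈ 50.0 mm.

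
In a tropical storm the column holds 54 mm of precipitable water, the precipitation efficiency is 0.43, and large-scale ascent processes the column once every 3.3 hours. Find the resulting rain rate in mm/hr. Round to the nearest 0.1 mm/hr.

R ≈ 7.0 mm/hr

Each overturning extracts ε × PW = 0.43 × 54 = 23.22 mm.
Rate = ε·PW / τ = 23.22 / 3.3 h = 7.0 mm/hr.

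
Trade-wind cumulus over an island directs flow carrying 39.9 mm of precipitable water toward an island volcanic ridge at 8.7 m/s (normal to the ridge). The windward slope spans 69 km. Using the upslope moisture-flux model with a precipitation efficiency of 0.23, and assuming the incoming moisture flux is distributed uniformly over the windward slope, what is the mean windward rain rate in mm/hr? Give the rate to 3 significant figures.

Incoming column moisture flux per unit ridge length: F = V × PW = 8.7 × 39.9 = 347.13 mm·m/s.
Spread over the 69 km slope with efficiency ε = 0.23: R = ε·F/W = 0.23 × 347.13 / 69000 m = 1.157e-03 mm/s.
R = 1.157e-03 × 3600 = 4.17 mm/hr.

R ≈ 4.17 mm/hr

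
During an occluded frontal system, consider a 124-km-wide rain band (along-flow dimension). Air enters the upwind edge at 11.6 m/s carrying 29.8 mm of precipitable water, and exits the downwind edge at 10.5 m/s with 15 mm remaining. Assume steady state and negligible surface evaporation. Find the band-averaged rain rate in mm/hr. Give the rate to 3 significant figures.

Column moisture flux per unit crosswind length is F = V × PW.
Inflow: F_in = 11.6 × 29.8 = 345.68 mm·m/s
Outflow: F_out = 10.5 × 15 = 157.5 mm·m/s
Steady-state rate R = (F_in − F_out)/L = (345.68 − 157.5) / 124000 m = 1.518e-03 mm/s.
R = 1.518e-03 × 3600 = 5.46 mm/hr.

R ≈ 5.46 mm/hr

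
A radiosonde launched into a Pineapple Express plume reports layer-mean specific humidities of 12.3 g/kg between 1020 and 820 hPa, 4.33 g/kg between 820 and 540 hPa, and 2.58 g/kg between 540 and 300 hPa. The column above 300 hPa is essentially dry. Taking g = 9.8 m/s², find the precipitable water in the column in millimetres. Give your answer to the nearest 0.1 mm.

PW ≈ 43.8 mm

Precipitable water is the column-integrated vapour mass per unit area: PW = (1/g) Σ q̄ Δp, with q in kg/kg and Δp in Pa (1 kg/m² of water = 1 mm).
Layer 1020–820 hPa: Δp = 200 hPa = 20000 Pa, q̄ = 0.0123 kg/kg → 0.0123 × 20000 / 9.8 = 25.10 mm
Layer 820–540 hPa: Δp = 280 hPa = 28000 Pa, q̄ = 0.00433 kg/kg → 0.00433 × 28000 / 9.8 = 12.37 mm
Layer 540–300 hPa: Δp = 240 hPa = 24000 Pa, q̄ = 0.00258 kg/kg → 0.00258 × 24000 / 9.8 = 6.32 mm
PW = 25.10 + 12.37 + 6.32 = 43.79 ≈ 43.8 mm.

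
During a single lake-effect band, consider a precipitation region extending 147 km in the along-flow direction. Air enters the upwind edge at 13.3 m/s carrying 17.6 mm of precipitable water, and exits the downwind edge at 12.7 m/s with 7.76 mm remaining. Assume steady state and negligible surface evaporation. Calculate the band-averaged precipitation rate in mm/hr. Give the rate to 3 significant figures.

R ≈ 3.32 mm/hr

Column moisture flux per unit crosswind length is F = V × PW.
Inflow: F_in = 13.3 × 17.6 = 234.08 mm·m/s
Outflow: F_out = 12.7 × 7.76 = 98.552 mm·m/s
Steady-state rate R = (F_in − F_out)/L = (234.08 − 98.552) / 147000 m = 9.220e-04 mm/s.
R = 9.220e-04 × 3600 = 3.32 mm/hr.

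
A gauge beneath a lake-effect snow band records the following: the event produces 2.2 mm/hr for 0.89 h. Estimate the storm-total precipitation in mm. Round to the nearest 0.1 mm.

Total = Σ Rᵢ Δtᵢ = 2.2 × 0.89
      = 1.958 = 2.0 mm.

total ≈ 2.0 mm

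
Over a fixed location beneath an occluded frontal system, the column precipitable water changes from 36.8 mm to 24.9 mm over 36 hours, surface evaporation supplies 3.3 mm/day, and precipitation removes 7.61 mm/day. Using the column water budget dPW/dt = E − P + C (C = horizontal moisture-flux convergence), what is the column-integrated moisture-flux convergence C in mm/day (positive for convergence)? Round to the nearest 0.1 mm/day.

C ≈ -3.6 mm/day

dPW/dt = (24.9 − 36.8) mm / (36/24 day) = -7.933 mm/day.
C = dPW/dt − E + P = (-7.933) − 3.3 + 7.61 = -3.6 mm/day.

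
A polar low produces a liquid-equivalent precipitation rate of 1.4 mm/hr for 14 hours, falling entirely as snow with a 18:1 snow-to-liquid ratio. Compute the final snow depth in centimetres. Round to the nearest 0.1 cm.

snow depth ≈ 35.3 cm

Liquid-equivalent depth = 1.4 × 14 = 19.6 mm.
Snow depth = 19.6 mm × 18 = 352.8 mm = 35.3 cm.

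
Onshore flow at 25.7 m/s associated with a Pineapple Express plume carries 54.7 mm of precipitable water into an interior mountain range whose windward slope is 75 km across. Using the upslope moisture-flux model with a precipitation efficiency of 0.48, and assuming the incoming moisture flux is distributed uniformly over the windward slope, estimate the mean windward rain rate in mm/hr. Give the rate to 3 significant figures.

Incoming column moisture flux per unit ridge length: F = V × PW = 25.7 × 54.7 = 1405.79 mm·m/s.
Spread over the 75 km slope with efficiency ε = 0.48: R = ε·F/W = 0.48 × 1405.79 / 75000 m = 8.997e-03 mm/s.
R = 8.997e-03 × 3600 = 32.4 mm/hr.

R ≈ 32.4 mm/hr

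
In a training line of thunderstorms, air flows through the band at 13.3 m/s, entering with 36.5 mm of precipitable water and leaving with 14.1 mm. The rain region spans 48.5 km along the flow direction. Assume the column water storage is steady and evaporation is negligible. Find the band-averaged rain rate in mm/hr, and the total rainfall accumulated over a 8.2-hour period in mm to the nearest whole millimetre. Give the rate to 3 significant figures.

Column moisture flux per unit crosswind length is F = V × PW.
Inflow: F_in = 13.3 × 36.5 = 485.45 mm·m/s
Outflow: F_out = 13.3 × 14.1 = 187.53 mm·m/s
Steady-state rate R = (F_in − F_out)/L = (485.45 − 187.53) / 48500 m = 6.143e-03 mm/s.
R = 6.143e-03 × 3600 = 22.1 mm/hr.
Over 8.2 h: total = 22.1 × 8.2 = 181.22 ≈ 181 mm.

R ≈ 22.1 mm/hr; total ≈ 181 mm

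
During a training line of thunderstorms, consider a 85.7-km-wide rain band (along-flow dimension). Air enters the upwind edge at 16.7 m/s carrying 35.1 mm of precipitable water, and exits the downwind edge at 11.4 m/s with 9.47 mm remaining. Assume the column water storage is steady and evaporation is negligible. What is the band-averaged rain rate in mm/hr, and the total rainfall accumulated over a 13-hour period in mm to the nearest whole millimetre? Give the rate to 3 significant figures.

Column moisture flux per unit crosswind length is F = V × PW.
Inflow: F_in = 16.7 × 35.1 = 586.17 mm·m/s
Outflow: F_out = 11.4 × 9.47 = 107.958 mm·m/s
Steady-state rate R = (F_in − F_out)/L = (586.17 − 107.958) / 85700 m = 5.580e-03 mm/s.
R = 5.580e-03 × 3600 = 20.1 mm/hr.
Over 13 h: total = 20.1 × 13 = 261.3 ≈ 261 mm.

R ≈ 20.1 mm/hr; total ≈ 261 mm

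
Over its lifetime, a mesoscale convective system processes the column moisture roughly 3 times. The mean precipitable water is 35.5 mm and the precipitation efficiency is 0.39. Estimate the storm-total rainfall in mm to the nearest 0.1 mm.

rainfall ≈ 41.5 mm

Each cycle deposits ε × PW = 0.39 × 35.5 = 13.845 mm.
Over 3 cycles: 3 × 13.845 = 41.5 mm.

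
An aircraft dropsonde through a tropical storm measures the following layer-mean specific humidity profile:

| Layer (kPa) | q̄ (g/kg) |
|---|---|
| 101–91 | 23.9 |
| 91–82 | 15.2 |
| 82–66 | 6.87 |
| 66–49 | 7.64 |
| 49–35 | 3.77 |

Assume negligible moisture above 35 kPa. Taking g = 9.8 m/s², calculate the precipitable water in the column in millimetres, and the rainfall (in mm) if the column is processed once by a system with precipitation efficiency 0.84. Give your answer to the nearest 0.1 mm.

PW ≈ 68.2 mm; rainfall ≈ 57.3 mm

Precipitable water is the column-integrated vapour mass per unit area: PW = (1/g) Σ q̄ Δp, with q in kg/kg and Δp in Pa (1 kg/m² of water = 1 mm).
Layer 101–91 kPa: Δp = 100 hPa = 10000 Pa, q̄ = 0.0239 kg/kg → 0.0239 × 10000 / 9.8 = 24.39 mm
Layer 91–82 kPa: Δp = 90 hPa = 9000 Pa, q̄ = 0.0152 kg/kg → 0.0152 × 9000 / 9.8 = 13.96 mm
Layer 82–66 kPa: Δp = 160 hPa = 16000 Pa, q̄ = 0.00687 kg/kg → 0.00687 × 16000 / 9.8 = 11.22 mm
Layer 66–49 kPa: Δp = 170 hPa = 17000 Pa, q̄ = 0.00764 kg/kg → 0.00764 × 17000 / 9.8 = 13.25 mm
Layer 49–35 kPa: Δp = 140 hPa = 14000 Pa, q̄ = 0.00377 kg/kg → 0.00377 × 14000 / 9.8 = 5.39 mm
PW = 24.39 + 13.96 + 11.22 + 13.25 + 5.39 = 68.21 ≈ 68.2 mm.
Rainfall = ε × PW = 0.84 × 68.2 = 57.3 mm.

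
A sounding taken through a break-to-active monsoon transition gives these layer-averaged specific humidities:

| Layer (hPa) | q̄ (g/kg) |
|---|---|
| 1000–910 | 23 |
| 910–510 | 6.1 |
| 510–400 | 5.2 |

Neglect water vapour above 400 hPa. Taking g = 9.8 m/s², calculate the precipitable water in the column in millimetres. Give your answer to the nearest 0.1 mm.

Precipitable water is the column-integrated vapour mass per unit area: PW = (1/g) Σ q̄ Δp, with q in kg/kg and Δp in Pa (1 kg/m² of water = 1 mm).
Layer 1000–910 hPa: Δp = 90 hPa = 9000 Pa, q̄ = 0.023 kg/kg → 0.023 × 9000 / 9.8 = 21.12 mm
Layer 910–510 hPa: Δp = 400 hPa = 40000 Pa, q̄ = 0.0061 kg/kg → 0.0061 × 40000 / 9.8 = 24.90 mm
Layer 510–400 hPa: Δp = 110 hPa = 11000 Pa, q̄ = 0.0052 kg/kg → 0.0052 × 11000 / 9.8 = 5.84 mm
PW = 21.12 + 24.90 + 5.84 = 51.86 ≈ 51.9 mm.

PW ≈ 51.9 mm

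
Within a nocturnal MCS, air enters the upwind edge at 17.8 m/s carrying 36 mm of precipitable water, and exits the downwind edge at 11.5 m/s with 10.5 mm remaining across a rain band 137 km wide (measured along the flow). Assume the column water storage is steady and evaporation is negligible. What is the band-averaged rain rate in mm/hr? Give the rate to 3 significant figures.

Column moisture flux per unit crosswind length is F = V × PW.
Inflow: F_in = 17.8 × 36 = 640.8 mm·m/s
Outflow: F_out = 11.5 × 10.5 = 120.75 mm·m/s
Steady-state rate R = (F_in − F_out)/L = (640.8 − 120.75) / 137000 m = 3.796e-03 mm/s.
R = 3.796e-03 × 3600 = 13.7 mm/hr.

R ≈ 13.7 mm/hr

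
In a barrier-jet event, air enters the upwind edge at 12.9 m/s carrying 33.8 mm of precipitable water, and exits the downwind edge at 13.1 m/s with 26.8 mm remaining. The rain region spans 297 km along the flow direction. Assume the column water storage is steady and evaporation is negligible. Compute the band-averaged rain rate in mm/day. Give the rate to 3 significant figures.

R ≈ 24.7 mm/day

Column moisture flux per unit crosswind length is F = V × PW.
Inflow: F_in = 12.9 × 33.8 = 436.02 mm·m/s
Outflow: F_out = 13.1 × 26.8 = 351.08 mm·m/s
Steady-state rate R = (F_in − F_out)/L = (436.02 − 351.08) / 297000 m = 2.860e-04 mm/s.
R = 2.860e-04 × 3600 × 24 = 24.7 mm/day.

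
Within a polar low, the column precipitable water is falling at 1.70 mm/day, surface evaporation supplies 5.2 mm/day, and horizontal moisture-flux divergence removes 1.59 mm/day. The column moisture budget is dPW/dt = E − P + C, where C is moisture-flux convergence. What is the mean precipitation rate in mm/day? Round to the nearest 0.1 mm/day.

P ≈ 5.3 mm/day

dPW/dt = -1.70 mm/day.
P = E + C − dPW/dt = 5.2 + (-1.59) − (-1.70) = 5.3 mm/day.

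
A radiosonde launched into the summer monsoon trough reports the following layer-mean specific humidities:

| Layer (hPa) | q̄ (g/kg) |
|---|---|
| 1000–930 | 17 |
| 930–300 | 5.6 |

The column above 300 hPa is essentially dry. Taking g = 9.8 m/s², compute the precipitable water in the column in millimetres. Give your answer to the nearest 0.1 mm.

PW ≈ 48.1 mm

Precipitable water is the column-integrated vapour mass per unit area: PW = (1/g) Σ q̄ Δp, with q in kg/kg and Δp in Pa (1 kg/m² of water = 1 mm).
Layer 1000–930 hPa: Δp = 70 hPa = 7000 Pa, q̄ = 0.017 kg/kg → 0.017 × 7000 / 9.8 = 12.14 mm
Layer 930–300 hPa: Δp = 630 hPa = 63000 Pa, q̄ = 0.0056 kg/kg → 0.0056 × 63000 / 9.8 = 36.00 mm
PW = 12.14 + 36.00 = 48.14 ≈ 48.1 mm.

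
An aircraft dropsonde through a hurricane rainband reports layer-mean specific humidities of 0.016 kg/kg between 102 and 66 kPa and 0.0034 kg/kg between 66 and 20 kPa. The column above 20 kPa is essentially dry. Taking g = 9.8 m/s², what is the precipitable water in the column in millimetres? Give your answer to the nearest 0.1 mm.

PW ≈ 74.7 mm

Precipitable water is the column-integrated vapour mass per unit area: PW = (1/g) Σ q̄ Δp, with q in kg/kg and Δp in Pa (1 kg/m² of water = 1 mm).
Layer 102–66 kPa: Δp = 360 hPa = 36000 Pa, q̄ = 0.016 kg/kg → 0.016 × 36000 / 9.8 = 58.78 mm
Layer 66–20 kPa: Δp = 460 hPa = 46000 Pa, q̄ = 0.0034 kg/kg → 0.0034 × 46000 / 9.8 = 15.96 mm
PW = 58.78 + 15.96 = 74.74 ≈ 74.7 mm.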